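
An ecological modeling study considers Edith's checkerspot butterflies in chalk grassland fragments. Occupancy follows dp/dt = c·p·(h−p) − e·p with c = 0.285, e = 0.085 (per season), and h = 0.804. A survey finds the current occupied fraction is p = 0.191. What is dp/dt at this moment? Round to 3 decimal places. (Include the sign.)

0.017

Colonization term: c·p·(h−p) = 0.285×0.191×0.6130 = 0.03337.
Extinction term: e·p = 0.01624.
dp/dt = 0.03337 − 0.01624 = 0.01713.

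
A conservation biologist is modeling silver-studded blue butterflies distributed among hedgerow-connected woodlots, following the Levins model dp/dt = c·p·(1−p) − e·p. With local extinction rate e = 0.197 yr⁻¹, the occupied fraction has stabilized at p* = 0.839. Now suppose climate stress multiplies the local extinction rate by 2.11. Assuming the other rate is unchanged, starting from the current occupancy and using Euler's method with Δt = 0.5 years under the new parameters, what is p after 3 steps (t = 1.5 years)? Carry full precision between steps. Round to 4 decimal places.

0.6871

Balance c(1−p*) = e gives c = e/(1 − 0.83900) = 0.197/0.16100 = 1.22360.
Starting from p₀ = 0.83900; update p ← p + (dp/dt)·Δt with the new parameters.
  1  |  dp/dt·Δt = -0.091732  |  p_1 = 0.747268
  2  |  dp/dt·Δt = -0.039765  |  p_2 = 0.707503
  3  |  dp/dt·Δt = -0.020436  |  p_3 = 0.687067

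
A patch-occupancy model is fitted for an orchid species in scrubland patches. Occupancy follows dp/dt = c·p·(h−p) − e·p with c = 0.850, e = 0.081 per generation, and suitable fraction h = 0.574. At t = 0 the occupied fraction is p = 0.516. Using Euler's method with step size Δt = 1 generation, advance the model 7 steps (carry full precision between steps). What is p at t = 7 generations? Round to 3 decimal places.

0.480

Update rule: p ← p + [c·p·(h−p) − e·p]·Δt with Δt = 1.
t = 1: p = 0.51600 + (-0.01636) = 0.49964
t = 2: p = 0.49964 + (-0.00889) = 0.49075
t = 3: p = 0.49075 + (-0.00502) = 0.48573
t = 4: p = 0.48573 + (-0.00290) = 0.48283
t = 5: p = 0.48283 + (-0.00169) = 0.48114
t = 6: p = 0.48114 + (-0.00099) = 0.48014
t = 7: p = 0.48014 + (-0.00059) = 0.47956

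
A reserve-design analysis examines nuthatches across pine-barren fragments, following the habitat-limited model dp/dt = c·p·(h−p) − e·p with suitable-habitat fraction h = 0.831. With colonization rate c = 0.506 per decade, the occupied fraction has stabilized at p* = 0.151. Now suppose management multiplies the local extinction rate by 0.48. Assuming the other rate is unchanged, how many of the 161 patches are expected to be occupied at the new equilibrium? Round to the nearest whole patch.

Balance c(h−p*) = e gives e = 0.506×(0.831 − 0.15100) = 0.34408.
New p* = 0.831 − e/c = 0.831 − 0.16516/0.50600 = 0.50460.
Expected occupied = 161 × 0.50460 = 81.24 ≈ 81.

81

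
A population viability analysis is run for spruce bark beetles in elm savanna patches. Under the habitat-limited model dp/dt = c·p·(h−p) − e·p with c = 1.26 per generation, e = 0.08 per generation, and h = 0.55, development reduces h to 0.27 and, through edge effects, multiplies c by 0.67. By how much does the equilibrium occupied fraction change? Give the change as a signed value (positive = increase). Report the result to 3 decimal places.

-0.311

Before: p* = h − e/c = 0.55 − 0.08/1.26 = 0.55 − 0.0635 = 0.4865.
After: c = 0.8442, e = 0.08, h = 0.27; p* = 0.27 − 0.08/0.8442 = 0.1752.
Δp* = 0.1752 − 0.4865 = -0.3113.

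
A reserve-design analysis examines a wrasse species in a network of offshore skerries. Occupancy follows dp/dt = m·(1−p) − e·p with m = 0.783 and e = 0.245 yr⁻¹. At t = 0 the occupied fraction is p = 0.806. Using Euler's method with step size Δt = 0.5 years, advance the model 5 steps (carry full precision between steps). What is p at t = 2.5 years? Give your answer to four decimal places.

0.7629

Update rule: p ← p + [m·(1−p) − e·p]·Δt with Δt = 0.5.
  1  |  dp/dt·Δt = -0.022784  |  p_1 = 0.783216
  2  |  dp/dt·Δt = -0.011073  |  p_2 = 0.772143
  3  |  dp/dt·Δt = -0.005381  |  p_3 = 0.766761
  4  |  dp/dt·Δt = -0.002615  |  p_4 = 0.764146
  5  |  dp/dt·Δt = -0.001271  |  p_5 = 0.762875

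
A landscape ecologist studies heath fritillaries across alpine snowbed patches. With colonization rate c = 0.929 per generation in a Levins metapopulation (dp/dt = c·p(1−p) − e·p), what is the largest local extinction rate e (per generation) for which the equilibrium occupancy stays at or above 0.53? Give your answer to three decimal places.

1 − e/c ≥ 0.53 ⇒ e ≤ c(1 − 0.53) = 0.929 × 0.4700.
e_max = 0.4366.

0.437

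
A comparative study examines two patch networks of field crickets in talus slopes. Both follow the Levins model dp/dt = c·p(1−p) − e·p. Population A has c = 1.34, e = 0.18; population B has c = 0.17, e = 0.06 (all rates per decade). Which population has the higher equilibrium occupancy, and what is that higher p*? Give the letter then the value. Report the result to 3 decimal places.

A: p*_A = 1 − 0.18/1.34 = 0.8657.
B: p*_B = 1 − 0.06/0.17 = 0.6471.
A is higher at 0.8657.

A, 0.866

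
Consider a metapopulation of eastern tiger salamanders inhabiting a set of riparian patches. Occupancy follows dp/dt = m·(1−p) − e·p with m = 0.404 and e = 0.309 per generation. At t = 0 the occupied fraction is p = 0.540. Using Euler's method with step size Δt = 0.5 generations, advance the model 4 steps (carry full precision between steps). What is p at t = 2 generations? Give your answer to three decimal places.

Update rule: p ← p + [m·(1−p) − e·p]·Δt with Δt = 0.5.
  1  |  dp/dt·Δt = +0.009490  |  p_1 = 0.549490
  2  |  dp/dt·Δt = +0.006107  |  p_2 = 0.555597
  3  |  dp/dt·Δt = +0.003930  |  p_3 = 0.559527
  4  |  dp/dt·Δt = +0.002529  |  p_4 = 0.562055

0.562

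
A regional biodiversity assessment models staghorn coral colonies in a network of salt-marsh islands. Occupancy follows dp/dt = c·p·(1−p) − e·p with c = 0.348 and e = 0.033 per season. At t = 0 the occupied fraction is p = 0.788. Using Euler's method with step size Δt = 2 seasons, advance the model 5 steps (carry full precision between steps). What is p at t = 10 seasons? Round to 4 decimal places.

0.9040

Update rule: p ← p + [c·p·(1−p) − e·p]·Δt with Δt = 2.
  1  |  dp/dt·Δt = +0.064263  |  p_1 = 0.852263
  2  |  dp/dt·Δt = +0.031385  |  p_2 = 0.883648
  3  |  dp/dt·Δt = +0.013238  |  p_3 = 0.896886
  4  |  dp/dt·Δt = +0.005173  |  p_4 = 0.902059
  5  |  dp/dt·Δt = +0.001955  |  p_5 = 0.904014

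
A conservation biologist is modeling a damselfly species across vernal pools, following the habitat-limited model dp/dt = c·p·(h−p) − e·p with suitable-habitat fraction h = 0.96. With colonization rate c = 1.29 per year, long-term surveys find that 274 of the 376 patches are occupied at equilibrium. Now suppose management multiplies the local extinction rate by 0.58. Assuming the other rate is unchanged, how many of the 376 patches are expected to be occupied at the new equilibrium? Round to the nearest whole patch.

Observed p* = 274/376 = 0.72872.
Balance c(h−p*) = e gives e = 1.29×(0.96 − 0.72872) = 0.29835.
New p* = 0.96 − e/c = 0.96 − 0.17304/1.29000 = 0.82586.
Expected occupied = 376 × 0.82586 = 310.52 ≈ 311.

311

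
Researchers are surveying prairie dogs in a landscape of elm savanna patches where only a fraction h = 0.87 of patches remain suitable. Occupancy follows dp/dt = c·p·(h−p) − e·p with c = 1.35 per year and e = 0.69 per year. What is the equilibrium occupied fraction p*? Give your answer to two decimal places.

Setting dp/dt = 0 and dividing by p* gives c·(h−p*) = e.
So p* = h − e/c = 0.87 − 0.69/1.35 = 0.87 − 0.5111 = 0.3589.

0.36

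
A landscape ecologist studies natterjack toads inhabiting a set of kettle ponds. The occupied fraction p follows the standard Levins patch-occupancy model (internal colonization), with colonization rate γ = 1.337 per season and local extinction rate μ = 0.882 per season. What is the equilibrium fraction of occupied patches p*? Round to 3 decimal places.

At equilibrium, colonization balances extinction: γ·p*·(1−p*) = μ·p*.
So p* = 1 − μ/γ = 1 − 0.882/1.337 = 1 − 0.6597 = 0.3403.

0.340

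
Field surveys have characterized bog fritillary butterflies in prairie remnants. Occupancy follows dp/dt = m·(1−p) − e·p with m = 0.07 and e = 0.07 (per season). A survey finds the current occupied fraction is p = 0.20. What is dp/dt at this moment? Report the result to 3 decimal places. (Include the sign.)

Colonization term: m·(1−p) = 0.07×0.8000 = 0.05600.
Extinction term: e·p = 0.01400.
dp/dt = 0.05600 − 0.01400 = 0.04200.

0.042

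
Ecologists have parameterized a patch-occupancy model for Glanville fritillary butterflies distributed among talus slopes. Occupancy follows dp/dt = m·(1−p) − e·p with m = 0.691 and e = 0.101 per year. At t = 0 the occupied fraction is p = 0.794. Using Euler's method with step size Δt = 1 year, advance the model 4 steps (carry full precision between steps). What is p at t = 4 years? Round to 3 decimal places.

Update rule: p ← p + [m·(1−p) − e·p]·Δt with Δt = 1.
step 1: Δp = +0.06215, p = 0.85615
step 2: Δp = +0.01293, p = 0.86908
step 3: Δp = +0.00269, p = 0.87177
step 4: Δp = +0.00056, p = 0.87233

0.872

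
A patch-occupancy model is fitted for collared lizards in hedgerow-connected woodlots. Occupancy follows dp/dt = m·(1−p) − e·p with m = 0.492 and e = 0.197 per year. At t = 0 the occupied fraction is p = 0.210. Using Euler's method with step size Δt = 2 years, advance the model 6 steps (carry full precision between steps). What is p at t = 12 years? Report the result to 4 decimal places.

Update rule: p ← p + [m·(1−p) − e·p]·Δt with Δt = 2.
t = 2: p = 0.21000 + (+0.69462) = 0.90462
t = 4: p = 0.90462 + (-0.26257) = 0.64205
t = 6: p = 0.64205 + (+0.09925) = 0.74130
t = 8: p = 0.74130 + (-0.03752) = 0.70379
t = 10: p = 0.70379 + (+0.01418) = 0.71797
t = 12: p = 0.71797 + (-0.00536) = 0.71261

0.7126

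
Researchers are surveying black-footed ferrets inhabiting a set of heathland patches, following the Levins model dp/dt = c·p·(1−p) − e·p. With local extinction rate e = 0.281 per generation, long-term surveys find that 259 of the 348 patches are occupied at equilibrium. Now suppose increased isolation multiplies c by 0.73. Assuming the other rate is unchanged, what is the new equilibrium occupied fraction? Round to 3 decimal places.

0.650

Observed p* = 259/348 = 0.74425.
Balance c(1−p*) = e gives c = e/(1 − 0.74425) = 0.281/0.25575 = 1.09873.
New p* = 1 − e/c = 1 − 0.28100/0.80207 = 0.64966.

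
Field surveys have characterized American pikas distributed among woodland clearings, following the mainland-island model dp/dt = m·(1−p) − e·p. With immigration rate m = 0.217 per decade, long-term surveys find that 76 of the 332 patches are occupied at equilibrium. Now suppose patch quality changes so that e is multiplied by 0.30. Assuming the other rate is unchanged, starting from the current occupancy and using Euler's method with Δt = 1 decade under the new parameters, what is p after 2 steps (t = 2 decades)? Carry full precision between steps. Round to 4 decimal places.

0.4121

Observed p* = 76/332 = 0.22892.
Balance m(1−p*) = e·p* gives e = m(1−p*)/p* = 0.217×0.77108/0.22892 = 0.73095.
Starting from p₀ = 0.22892; update p ← p + (dp/dt)·Δt with the new parameters.
step 1: Δp = +0.11713, p = 0.34604
step 2: Δp = +0.06603, p = 0.41207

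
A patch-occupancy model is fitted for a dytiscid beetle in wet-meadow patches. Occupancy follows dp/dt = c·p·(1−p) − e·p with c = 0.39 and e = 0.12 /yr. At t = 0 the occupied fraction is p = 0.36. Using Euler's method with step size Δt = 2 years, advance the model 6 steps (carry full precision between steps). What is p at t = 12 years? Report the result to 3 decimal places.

0.681

Update rule: p ← p + [c·p·(1−p) − e·p]·Δt with Δt = 2.
t = 2: p = 0.36000 + (+0.09331) = 0.45331
t = 4: p = 0.45331 + (+0.08450) = 0.53782
t = 6: p = 0.53782 + (+0.06481) = 0.60263
t = 8: p = 0.60263 + (+0.04215) = 0.64478
t = 10: p = 0.64478 + (+0.02390) = 0.66868
t = 12: p = 0.66868 + (+0.01232) = 0.68101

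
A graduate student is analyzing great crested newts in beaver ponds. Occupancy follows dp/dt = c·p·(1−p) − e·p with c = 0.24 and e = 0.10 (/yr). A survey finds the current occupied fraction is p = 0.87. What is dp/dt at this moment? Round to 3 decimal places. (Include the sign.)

-0.060

Colonization term: c·p·(1−p) = 0.24×0.87×0.1300 = 0.02714.
Extinction term: e·p = 0.08700.
dp/dt = 0.02714 − 0.08700 = -0.05986.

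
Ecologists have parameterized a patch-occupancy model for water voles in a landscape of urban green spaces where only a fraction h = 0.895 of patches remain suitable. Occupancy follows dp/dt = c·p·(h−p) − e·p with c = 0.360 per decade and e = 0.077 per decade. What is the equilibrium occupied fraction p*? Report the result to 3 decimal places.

0.681

Setting dp/dt = 0 and dividing by p* gives c·(h−p*) = e.
So p* = h − e/c = 0.895 − 0.077/0.360 = 0.895 − 0.2139 = 0.6811.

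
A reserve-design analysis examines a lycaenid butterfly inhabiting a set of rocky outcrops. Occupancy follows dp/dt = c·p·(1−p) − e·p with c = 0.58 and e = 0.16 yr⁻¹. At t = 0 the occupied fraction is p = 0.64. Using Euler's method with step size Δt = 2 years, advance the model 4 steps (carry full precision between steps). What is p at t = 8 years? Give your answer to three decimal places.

0.724

Update rule: p ← p + [c·p·(1−p) − e·p]·Δt with Δt = 2.
p: 0.64000 → 0.70246  (Δp = +0.06246)
p: 0.70246 → 0.72013  (Δp = +0.01766)
p: 0.72013 → 0.72348  (Δp = +0.00335)
p: 0.72348 → 0.72403  (Δp = +0.00055)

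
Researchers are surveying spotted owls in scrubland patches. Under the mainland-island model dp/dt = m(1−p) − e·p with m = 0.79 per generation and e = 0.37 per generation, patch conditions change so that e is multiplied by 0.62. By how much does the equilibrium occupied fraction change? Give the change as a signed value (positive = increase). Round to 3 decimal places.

0.094

Before: p* = 0.79/(0.79+0.37) = 0.6810.
After: m = 0.79, e = 0.2294; p* = 0.79/1.0194 = 0.7750.
Δp* = 0.7750 − 0.6810 = +0.0939.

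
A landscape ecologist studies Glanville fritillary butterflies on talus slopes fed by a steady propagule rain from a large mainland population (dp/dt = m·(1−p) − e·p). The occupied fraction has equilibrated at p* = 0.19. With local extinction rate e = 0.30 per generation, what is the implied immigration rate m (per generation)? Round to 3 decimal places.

0.070

At equilibrium m(1−p*) = e·p*, so m = e·p*/(1−p*).
m = 0.30 × 0.19 / 0.8100 = 0.0570/0.8100 = 0.0704.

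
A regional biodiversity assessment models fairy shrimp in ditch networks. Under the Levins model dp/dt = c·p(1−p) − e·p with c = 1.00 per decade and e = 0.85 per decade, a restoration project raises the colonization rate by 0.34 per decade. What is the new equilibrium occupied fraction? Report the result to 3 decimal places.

Before: p* = 1 − 0.85/1.00 = 0.1500.
After the change, c = 1.34, e = 0.85, so p* = 1 − 0.85/1.34 = 0.3657.

0.366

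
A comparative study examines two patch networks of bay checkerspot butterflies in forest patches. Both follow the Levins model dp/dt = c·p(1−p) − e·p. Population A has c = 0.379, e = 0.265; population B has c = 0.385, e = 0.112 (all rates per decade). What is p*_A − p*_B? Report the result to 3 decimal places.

-0.408

A: p*_A = 1 − 0.265/0.379 = 0.3008.
B: p*_B = 1 − 0.112/0.385 = 0.7091.
p*_A − p*_B = 0.3008 − 0.7091 = -0.4083.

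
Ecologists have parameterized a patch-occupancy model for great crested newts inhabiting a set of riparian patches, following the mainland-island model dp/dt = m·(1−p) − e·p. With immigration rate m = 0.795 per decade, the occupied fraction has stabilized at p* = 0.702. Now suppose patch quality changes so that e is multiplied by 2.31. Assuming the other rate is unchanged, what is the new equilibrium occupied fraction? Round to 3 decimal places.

Balance m(1−p*) = e·p* gives e = m(1−p*)/p* = 0.795×0.29800/0.70200 = 0.33748.
New p* = m/(m+e) = 0.79500/(0.79500+0.77958) = 0.50490.

0.505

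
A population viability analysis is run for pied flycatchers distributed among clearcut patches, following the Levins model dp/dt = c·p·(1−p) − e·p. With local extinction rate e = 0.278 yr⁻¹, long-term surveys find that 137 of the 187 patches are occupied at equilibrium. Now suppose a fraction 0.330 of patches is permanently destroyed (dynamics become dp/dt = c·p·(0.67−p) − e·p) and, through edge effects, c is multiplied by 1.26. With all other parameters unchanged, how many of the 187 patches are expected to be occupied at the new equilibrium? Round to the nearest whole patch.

Observed p* = 137/187 = 0.73262.
Balance c(1−p*) = e gives c = e/(1 − 0.73262) = 0.278/0.26738 = 1.03972.
New p* = 0.67 − e/c = 0.67 − 0.27800/1.31005 = 0.45779.
Expected occupied = 187 × 0.45779 = 85.61 ≈ 86.

86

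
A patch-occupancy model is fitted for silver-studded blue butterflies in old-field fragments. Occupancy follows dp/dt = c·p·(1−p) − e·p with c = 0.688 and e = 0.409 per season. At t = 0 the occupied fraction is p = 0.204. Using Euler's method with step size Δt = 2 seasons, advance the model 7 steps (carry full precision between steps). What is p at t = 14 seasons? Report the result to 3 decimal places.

0.403

Update rule: p ← p + [c·p·(1−p) − e·p]·Δt with Δt = 2.
  1  |  dp/dt·Δt = +0.056568  |  p_1 = 0.260568
  2  |  dp/dt·Δt = +0.051972  |  p_2 = 0.312541
  3  |  dp/dt·Δt = +0.039988  |  p_3 = 0.352528
  4  |  dp/dt·Δt = +0.025707  |  p_4 = 0.378235
  5  |  dp/dt·Δt = +0.014202  |  p_5 = 0.392437
  6  |  dp/dt·Δt = +0.007066  |  p_6 = 0.399504
  7  |  dp/dt·Δt = +0.003309  |  p_7 = 0.402813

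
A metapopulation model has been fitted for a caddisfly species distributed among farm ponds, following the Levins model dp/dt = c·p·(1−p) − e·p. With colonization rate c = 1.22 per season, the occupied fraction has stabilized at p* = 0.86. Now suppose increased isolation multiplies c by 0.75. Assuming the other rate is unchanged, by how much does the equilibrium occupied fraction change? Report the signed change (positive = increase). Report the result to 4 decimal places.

-0.0467

Balance c(1−p*) = e gives e = 1.22×(1 − 0.86000) = 0.17080.
New p* = 1 − e/c = 1 − 0.17080/0.91500 = 0.81333.
Δp* = 0.81333 − 0.86000 = -0.04667.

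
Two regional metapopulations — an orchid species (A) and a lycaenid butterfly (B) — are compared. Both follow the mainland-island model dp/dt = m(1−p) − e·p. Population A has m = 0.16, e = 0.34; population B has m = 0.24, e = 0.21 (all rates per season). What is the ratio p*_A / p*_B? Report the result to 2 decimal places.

A: p*_A = m/(m+e) = 0.16/0.5000 = 0.3200.
B: p*_B = 0.24/0.4500 = 0.5333.
p*_A / p*_B = 0.3200/0.5333 = 0.6000.

0.60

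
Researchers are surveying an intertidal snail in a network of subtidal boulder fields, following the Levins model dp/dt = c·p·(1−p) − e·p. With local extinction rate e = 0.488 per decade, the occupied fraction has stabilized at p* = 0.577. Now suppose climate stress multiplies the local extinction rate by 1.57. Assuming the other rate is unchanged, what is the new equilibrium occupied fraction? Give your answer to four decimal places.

Balance c(1−p*) = e gives c = e/(1 − 0.57700) = 0.488/0.42300 = 1.15366.
New p* = 1 − e/c = 1 − 0.76616/1.15366 = 0.33589.

0.3359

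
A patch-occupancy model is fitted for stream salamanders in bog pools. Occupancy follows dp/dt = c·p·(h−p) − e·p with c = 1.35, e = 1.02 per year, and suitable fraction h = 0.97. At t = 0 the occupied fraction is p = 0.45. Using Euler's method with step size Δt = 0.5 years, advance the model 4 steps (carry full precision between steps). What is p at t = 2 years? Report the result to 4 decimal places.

Update rule: p ← p + [c·p·(h−p) − e·p]·Δt with Δt = 0.5.
step 1: Δp = -0.07155, p = 0.37845
step 2: Δp = -0.04190, p = 0.33655
step 3: Δp = -0.02774, p = 0.30881
step 4: Δp = -0.01967, p = 0.28914

0.2891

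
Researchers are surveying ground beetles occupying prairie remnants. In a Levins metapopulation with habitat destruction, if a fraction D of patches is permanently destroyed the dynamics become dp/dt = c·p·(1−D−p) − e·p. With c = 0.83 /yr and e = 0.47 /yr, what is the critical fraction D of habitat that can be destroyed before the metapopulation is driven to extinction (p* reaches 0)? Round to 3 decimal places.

0.434

The nontrivial equilibrium is p* = (1−D) − e/c; extinction occurs when this hits zero.
So D_crit = 1 − e/c = 1 − 0.47/0.83 = 1 − 0.5663 = 0.4337.
This equals the undisturbed p*, a classic result of Lande's extension.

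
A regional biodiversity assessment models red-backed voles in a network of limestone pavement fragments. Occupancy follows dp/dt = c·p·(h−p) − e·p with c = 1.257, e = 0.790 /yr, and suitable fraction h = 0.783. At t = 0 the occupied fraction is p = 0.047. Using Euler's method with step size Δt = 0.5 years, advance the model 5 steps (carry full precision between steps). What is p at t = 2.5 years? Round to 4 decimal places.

0.0639

Update rule: p ← p + [c·p·(h−p) − e·p]·Δt with Δt = 0.5.
p: 0.04700 → 0.05018  (Δp = +0.00318)
p: 0.05018 → 0.05347  (Δp = +0.00329)
p: 0.05347 → 0.05686  (Δp = +0.00340)
p: 0.05686 → 0.06035  (Δp = +0.00349)
p: 0.06035 → 0.06392  (Δp = +0.00357)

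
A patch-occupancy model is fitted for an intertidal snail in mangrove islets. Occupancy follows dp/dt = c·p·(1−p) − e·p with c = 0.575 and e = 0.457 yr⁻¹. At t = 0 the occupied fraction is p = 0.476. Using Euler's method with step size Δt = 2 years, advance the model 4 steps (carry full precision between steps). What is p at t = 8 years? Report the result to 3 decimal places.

Update rule: p ← p + [c·p·(1−p) − e·p]·Δt with Δt = 2.
step 1: Δp = -0.14823, p = 0.32777
step 2: Δp = -0.04620, p = 0.28158
step 3: Δp = -0.02473, p = 0.25685
step 4: Δp = -0.01525, p = 0.24160

0.242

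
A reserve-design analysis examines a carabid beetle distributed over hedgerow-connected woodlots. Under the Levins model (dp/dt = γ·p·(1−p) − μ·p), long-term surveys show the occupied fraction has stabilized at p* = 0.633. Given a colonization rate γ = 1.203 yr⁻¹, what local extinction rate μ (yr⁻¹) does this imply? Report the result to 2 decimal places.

0.44

At equilibrium γ(1−p*) = μ.
μ = 1.203 × (1 − 0.633) = 1.203 × 0.3670 = 0.4415.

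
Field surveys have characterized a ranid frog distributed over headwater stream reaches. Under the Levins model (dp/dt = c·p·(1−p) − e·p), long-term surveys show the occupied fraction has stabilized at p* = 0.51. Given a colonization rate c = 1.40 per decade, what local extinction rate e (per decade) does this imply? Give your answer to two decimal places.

0.69

At equilibrium c(1−p*) = e.
e = 1.40 × (1 − 0.51) = 1.40 × 0.4900 = 0.6860.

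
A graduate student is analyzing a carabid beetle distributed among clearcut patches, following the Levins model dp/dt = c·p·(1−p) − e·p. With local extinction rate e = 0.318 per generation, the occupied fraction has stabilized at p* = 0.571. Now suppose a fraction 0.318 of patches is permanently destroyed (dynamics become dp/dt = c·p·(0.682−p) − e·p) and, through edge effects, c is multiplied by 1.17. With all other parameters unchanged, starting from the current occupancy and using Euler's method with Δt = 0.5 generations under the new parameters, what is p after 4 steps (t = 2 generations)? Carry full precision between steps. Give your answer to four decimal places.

0.4125

Balance c(1−p*) = e gives c = e/(1 − 0.57100) = 0.318/0.42900 = 0.74126.
Starting from p₀ = 0.57100; update p ← p + (dp/dt)·Δt with the new parameters.
t = 0.5: p = 0.57100 + (-0.06330) = 0.50770
t = 1: p = 0.50770 + (-0.04235) = 0.46535
t = 1.5: p = 0.46535 + (-0.03027) = 0.43507
t = 2: p = 0.43507 + (-0.02259) = 0.41248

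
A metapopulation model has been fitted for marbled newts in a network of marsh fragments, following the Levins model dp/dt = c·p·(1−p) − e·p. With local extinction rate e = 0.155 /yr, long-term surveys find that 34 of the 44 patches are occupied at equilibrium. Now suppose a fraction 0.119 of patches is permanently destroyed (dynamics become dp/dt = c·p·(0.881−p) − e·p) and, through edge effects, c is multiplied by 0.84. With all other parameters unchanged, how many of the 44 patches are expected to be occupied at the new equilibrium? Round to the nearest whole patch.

27

Observed p* = 34/44 = 0.77273.
Balance c(1−p*) = e gives c = e/(1 − 0.77273) = 0.155/0.22727 = 0.68201.
New p* = 0.881 − e/c = 0.881 − 0.15500/0.57289 = 0.61044.
Expected occupied = 44 × 0.61044 = 26.86 ≈ 27.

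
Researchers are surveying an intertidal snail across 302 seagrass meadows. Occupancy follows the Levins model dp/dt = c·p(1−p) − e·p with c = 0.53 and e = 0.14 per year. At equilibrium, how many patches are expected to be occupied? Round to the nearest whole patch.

222

p* = 1 − e/c = 1 − 0.14/0.53 = 0.7358.
Expected occupied patches = N × p* = 302 × 0.7358 = 222.23 ≈ 222.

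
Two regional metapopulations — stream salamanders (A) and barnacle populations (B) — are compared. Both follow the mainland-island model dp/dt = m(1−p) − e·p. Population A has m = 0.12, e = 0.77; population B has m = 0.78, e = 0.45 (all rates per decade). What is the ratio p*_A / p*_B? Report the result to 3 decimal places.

A: p*_A = m/(m+e) = 0.12/0.8900 = 0.1348.
B: p*_B = 0.78/1.2300 = 0.6341.
p*_A / p*_B = 0.1348/0.6341 = 0.2126.

0.213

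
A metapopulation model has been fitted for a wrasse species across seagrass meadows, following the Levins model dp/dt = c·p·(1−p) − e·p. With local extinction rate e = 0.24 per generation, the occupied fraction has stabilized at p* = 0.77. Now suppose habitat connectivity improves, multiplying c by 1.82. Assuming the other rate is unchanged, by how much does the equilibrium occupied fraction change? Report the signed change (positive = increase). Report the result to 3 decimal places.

0.104

Balance c(1−p*) = e gives c = e/(1 − 0.77000) = 0.24/0.23000 = 1.04348.
New p* = 1 − e/c = 1 − 0.24000/1.89913 = 0.87363.
Δp* = 0.87363 − 0.77000 = +0.10363.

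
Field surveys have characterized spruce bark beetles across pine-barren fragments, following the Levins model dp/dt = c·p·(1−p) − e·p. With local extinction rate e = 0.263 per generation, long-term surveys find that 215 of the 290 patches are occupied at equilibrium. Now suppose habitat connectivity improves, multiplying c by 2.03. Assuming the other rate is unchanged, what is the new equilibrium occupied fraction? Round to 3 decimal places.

0.873

Observed p* = 215/290 = 0.74138.
Balance c(1−p*) = e gives c = e/(1 − 0.74138) = 0.263/0.25862 = 1.01694.
New p* = 1 − e/c = 1 − 0.26300/2.06439 = 0.87260.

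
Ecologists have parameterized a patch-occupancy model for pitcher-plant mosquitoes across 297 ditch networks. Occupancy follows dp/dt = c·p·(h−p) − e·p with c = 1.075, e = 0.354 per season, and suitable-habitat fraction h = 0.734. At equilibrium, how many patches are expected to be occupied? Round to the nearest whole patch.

p* = h − e/c = 0.734 − 0.3293 = 0.4047.
Expected occupied patches = N × p* = 297 × 0.4047 = 120.20 ≈ 120.

120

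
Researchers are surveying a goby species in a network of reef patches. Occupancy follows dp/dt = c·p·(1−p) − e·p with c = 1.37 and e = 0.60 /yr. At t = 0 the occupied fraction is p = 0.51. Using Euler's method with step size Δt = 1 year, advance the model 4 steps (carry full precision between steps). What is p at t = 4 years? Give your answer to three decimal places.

0.562

Update rule: p ← p + [c·p·(1−p) − e·p]·Δt with Δt = 1.
t = 1: p = 0.51000 + (+0.03636) = 0.54636
t = 2: p = 0.54636 + (+0.01174) = 0.55810
t = 3: p = 0.55810 + (+0.00302) = 0.56112
t = 4: p = 0.56112 + (+0.00071) = 0.56183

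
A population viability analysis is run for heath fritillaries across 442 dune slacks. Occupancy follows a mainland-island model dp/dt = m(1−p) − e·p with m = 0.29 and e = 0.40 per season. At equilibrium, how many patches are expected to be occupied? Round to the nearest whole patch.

p* = m/(m+e) = 0.29/0.6900 = 0.4203.
Expected occupied patches = N × p* = 442 × 0.4203 = 185.77 ≈ 186.

186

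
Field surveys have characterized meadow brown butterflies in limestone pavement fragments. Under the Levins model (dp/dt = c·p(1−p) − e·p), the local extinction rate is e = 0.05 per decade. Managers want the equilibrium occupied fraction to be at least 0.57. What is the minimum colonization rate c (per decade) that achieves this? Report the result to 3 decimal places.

0.116

p* = 1 − e/c ≥ 0.57 requires e/c ≤ 0.4300, i.e. c ≥ e/0.4300.
c_min = 0.05/0.4300 = 0.1163.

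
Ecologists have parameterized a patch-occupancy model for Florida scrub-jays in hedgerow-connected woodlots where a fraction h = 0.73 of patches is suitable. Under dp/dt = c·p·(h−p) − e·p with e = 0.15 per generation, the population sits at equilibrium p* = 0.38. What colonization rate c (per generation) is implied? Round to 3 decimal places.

0.429

At equilibrium c(h−p*) = e, so c = e/(h−p*).
c = 0.15/(0.73 − 0.38) = 0.15/0.3500 = 0.4286.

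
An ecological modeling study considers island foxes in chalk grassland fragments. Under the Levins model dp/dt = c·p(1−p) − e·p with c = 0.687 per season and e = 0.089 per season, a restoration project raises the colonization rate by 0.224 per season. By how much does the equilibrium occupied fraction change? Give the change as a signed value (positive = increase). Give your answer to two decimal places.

0.03

Before: p* = 1 − 0.089/0.687 = 0.8705.
After the change, c = 0.911, e = 0.089, so p* = 1 − 0.089/0.911 = 0.9023.
Δp* = 0.9023 − 0.8705 = +0.0319.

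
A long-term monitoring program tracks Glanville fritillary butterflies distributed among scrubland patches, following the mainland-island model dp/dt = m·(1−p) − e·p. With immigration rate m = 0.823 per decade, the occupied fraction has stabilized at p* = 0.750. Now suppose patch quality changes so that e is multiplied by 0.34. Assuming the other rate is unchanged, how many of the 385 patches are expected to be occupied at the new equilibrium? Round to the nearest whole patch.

346

Balance m(1−p*) = e·p* gives e = m(1−p*)/p* = 0.823×0.25000/0.75000 = 0.27433.
New p* = m/(m+e) = 0.82300/(0.82300+0.09327) = 0.89821.
Expected occupied = 385 × 0.89821 = 345.81 ≈ 346.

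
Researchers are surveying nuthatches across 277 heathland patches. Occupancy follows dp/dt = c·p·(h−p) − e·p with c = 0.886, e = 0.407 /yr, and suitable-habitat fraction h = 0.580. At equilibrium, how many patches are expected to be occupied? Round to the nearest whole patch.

33

p* = h − e/c = 0.580 − 0.4594 = 0.1206.
Expected occupied patches = N × p* = 277 × 0.1206 = 33.42 ≈ 33.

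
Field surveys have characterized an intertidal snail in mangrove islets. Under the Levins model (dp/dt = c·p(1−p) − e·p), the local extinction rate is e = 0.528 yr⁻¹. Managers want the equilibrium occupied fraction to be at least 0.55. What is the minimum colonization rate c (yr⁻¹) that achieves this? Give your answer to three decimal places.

p* = 1 − e/c ≥ 0.55 requires e/c ≤ 0.4500, i.e. c ≥ e/0.4500.
c_min = 0.528/0.4500 = 1.1733.

1.173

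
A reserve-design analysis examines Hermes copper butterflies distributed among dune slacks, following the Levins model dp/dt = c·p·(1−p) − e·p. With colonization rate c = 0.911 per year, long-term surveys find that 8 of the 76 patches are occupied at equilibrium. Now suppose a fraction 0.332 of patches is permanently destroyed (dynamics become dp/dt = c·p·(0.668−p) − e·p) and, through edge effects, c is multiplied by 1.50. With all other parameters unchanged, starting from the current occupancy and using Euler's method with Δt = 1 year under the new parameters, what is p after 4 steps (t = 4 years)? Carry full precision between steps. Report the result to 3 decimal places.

0.090

Observed p* = 8/76 = 0.10526.
Balance c(1−p*) = e gives e = 0.911×(1 − 0.10526) = 0.81511.
Starting from p₀ = 0.10526; update p ← p + (dp/dt)·Δt with the new parameters.
t = 1: p = 0.10526 + (-0.00486) = 0.10041
t = 2: p = 0.10041 + (-0.00397) = 0.09644
t = 3: p = 0.09644 + (-0.00329) = 0.09316
t = 4: p = 0.09316 + (-0.00276) = 0.09040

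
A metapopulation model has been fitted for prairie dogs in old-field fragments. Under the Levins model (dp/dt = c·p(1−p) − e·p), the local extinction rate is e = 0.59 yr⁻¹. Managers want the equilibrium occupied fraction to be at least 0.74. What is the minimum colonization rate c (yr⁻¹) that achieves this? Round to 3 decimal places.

p* = 1 − e/c ≥ 0.74 requires e/c ≤ 0.2600, i.e. c ≥ e/0.2600.
c_min = 0.59/0.2600 = 2.2692.

2.269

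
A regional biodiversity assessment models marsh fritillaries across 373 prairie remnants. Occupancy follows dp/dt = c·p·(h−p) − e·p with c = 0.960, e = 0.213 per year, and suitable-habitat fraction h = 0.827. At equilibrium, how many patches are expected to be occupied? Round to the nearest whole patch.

p* = h − e/c = 0.827 − 0.2219 = 0.6051.
Expected occupied patches = N × p* = 373 × 0.6051 = 225.71 ≈ 226.

226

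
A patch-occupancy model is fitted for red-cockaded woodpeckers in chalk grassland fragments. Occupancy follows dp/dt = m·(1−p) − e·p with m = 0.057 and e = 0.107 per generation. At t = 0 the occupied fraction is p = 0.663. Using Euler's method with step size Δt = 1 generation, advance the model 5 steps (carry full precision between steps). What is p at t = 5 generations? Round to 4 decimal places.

Update rule: p ← p + [m·(1−p) − e·p]·Δt with Δt = 1.
p: 0.66300 → 0.61127  (Δp = -0.05173)
p: 0.61127 → 0.56802  (Δp = -0.04325)
p: 0.56802 → 0.53186  (Δp = -0.03616)
p: 0.53186 → 0.50164  (Δp = -0.03023)
p: 0.50164 → 0.47637  (Δp = -0.02527)

0.4764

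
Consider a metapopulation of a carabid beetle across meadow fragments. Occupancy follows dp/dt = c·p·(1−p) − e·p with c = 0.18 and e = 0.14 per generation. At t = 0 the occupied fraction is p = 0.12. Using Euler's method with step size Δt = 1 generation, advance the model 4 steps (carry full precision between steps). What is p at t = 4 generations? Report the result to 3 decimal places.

0.129

Update rule: p ← p + [c·p·(1−p) − e·p]·Δt with Δt = 1.
step 1: Δp = +0.00221, p = 0.12221
step 2: Δp = +0.00220, p = 0.12441
step 3: Δp = +0.00219, p = 0.12660
step 4: Δp = +0.00218, p = 0.12878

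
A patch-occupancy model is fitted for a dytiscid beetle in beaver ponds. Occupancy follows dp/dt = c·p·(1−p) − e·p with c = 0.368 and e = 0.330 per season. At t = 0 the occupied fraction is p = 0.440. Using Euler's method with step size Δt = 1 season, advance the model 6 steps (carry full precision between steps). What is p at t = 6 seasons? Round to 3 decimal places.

0.254

Update rule: p ← p + [c·p·(1−p) − e·p]·Δt with Δt = 1.
t = 1: p = 0.44000 + (-0.05452) = 0.38548
t = 2: p = 0.38548 + (-0.04003) = 0.34544
t = 3: p = 0.34544 + (-0.03079) = 0.31466
t = 4: p = 0.31466 + (-0.02448) = 0.29018
t = 5: p = 0.29018 + (-0.01996) = 0.27022
t = 6: p = 0.27022 + (-0.01660) = 0.25362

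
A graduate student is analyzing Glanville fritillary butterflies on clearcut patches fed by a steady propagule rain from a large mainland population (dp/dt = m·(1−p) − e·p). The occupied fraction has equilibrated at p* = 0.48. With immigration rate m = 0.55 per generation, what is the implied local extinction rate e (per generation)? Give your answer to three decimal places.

0.596

At equilibrium m(1−p*) = e·p*, so e = m(1−p*)/p*.
e = 0.55 × 0.5200 / 0.48 = 0.5958.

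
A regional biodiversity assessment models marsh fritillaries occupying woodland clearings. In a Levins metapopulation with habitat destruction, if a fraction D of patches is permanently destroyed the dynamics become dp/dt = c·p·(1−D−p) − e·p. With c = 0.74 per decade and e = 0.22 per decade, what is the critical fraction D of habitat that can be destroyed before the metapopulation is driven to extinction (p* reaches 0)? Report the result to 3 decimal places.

0.703

The nontrivial equilibrium is p* = (1−D) − e/c; extinction occurs when this hits zero.
So D_crit = 1 − e/c = 1 − 0.22/0.74 = 1 − 0.2973 = 0.7027.
This equals the undisturbed p*, a classic result of Lande's extension.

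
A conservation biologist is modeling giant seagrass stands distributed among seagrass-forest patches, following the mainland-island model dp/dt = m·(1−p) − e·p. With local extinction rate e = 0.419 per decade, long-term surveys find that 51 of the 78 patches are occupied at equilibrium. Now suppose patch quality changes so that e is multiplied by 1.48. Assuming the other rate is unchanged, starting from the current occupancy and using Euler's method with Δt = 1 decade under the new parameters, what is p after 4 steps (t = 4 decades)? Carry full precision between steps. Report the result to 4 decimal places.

0.5634

Observed p* = 51/78 = 0.65385.
Balance m(1−p*) = e·p* gives m = e·p*/(1−p*) = 0.419×0.65385/0.34615 = 0.79144.
Starting from p₀ = 0.65385; update p ← p + (dp/dt)·Δt with the new parameters.
step 1: Δp = -0.13150, p = 0.52234
step 2: Δp = +0.05412, p = 0.57647
step 3: Δp = -0.02227, p = 0.55419
step 4: Δp = +0.00917, p = 0.56336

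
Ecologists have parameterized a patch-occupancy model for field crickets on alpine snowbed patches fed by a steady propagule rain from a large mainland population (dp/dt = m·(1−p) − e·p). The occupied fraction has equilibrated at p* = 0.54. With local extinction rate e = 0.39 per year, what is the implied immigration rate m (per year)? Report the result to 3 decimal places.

0.458

At equilibrium m(1−p*) = e·p*, so m = e·p*/(1−p*).
m = 0.39 × 0.54 / 0.4600 = 0.2106/0.4600 = 0.4578.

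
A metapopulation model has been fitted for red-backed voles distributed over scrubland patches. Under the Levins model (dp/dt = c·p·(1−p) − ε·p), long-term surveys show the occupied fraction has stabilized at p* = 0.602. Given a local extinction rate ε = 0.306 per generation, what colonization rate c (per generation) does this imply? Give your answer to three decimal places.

0.769

At equilibrium c(1−p*) = ε, so c = ε/(1−p*).
c = 0.306/(1 − 0.602) = 0.306/0.3980 = 0.7688.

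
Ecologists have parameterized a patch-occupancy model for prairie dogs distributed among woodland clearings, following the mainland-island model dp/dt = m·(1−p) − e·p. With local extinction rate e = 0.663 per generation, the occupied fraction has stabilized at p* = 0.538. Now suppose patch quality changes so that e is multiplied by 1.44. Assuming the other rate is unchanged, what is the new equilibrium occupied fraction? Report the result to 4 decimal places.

0.4471

Balance m(1−p*) = e·p* gives m = e·p*/(1−p*) = 0.663×0.53800/0.46200 = 0.77206.
New p* = m/(m+e) = 0.77206/(0.77206+0.95472) = 0.44711.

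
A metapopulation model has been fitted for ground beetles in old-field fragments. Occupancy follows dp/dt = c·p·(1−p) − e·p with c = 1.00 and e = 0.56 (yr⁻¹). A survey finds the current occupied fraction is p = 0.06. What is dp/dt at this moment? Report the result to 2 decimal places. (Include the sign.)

0.02

Colonization term: c·p·(1−p) = 1.00×0.06×0.9400 = 0.05640.
Extinction term: e·p = 0.03360.
dp/dt = 0.05640 − 0.03360 = 0.02280.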